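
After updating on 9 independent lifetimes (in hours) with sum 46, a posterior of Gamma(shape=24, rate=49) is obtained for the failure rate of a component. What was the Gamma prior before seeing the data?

Gamma–exponential conjugacy: posterior shape = α + n, posterior rate = β + Σtᵢ.
So α = 24 − 9 = 15 and β = 49 − 46 = 3.

Gamma(shape=15, rate=3)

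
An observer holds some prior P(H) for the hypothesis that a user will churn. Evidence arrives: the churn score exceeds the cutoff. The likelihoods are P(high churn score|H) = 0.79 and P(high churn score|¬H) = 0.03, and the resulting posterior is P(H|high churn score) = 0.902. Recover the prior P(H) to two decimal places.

In odds form, posterior odds = prior odds × likelihood ratio, so prior odds = posterior odds ÷ LR.
Posterior odds = 0.902/(1−0.902) = 9.2041. LR = 0.79/0.03 = 26.3333.
Prior odds = 9.2041/26.3333 = 0.3495, so P(H) = 0.3495/(1+0.3495) ≈ 0.26.

P(H) = 0.26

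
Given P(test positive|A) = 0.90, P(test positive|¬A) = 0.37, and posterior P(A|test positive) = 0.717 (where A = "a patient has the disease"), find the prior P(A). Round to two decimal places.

In odds form, posterior odds = prior odds × likelihood ratio, so prior odds = posterior odds ÷ LR.
Posterior odds = 0.717/(1−0.717) = 2.5336. LR = 0.90/0.37 = 2.4324.
Prior odds = 2.5336/2.4324 = 1.0416, so P(A) = 1.0416/(1+1.0416) ≈ 0.51.

P(A) = 0.51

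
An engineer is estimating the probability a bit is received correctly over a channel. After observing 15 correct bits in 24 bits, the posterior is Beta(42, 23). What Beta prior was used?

Under Beta–binomial conjugacy the posterior parameters are (α+s, β+f).
Subtract the data counts: 42−15=27, 23−9=14.

Beta(27, 14)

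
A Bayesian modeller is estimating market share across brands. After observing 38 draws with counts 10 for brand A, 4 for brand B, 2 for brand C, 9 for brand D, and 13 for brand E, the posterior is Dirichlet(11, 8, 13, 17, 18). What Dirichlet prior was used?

Dirichlet(1, 4, 11, 8, 5)

For a Dirichlet(α) prior with multinomial counts c, the posterior is Dirichlet(α + c) componentwise.
Subtract each count from the matching posterior parameter: 11−10=1, 8−4=4, 13−2=11, 17−9=8, 18−13=5.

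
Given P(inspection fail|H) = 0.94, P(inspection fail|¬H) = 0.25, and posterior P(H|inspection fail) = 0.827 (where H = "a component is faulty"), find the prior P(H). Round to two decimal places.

In odds form, posterior odds = prior odds × likelihood ratio, so prior odds = posterior odds ÷ LR.
Posterior odds = 0.827/(1−0.827) = 4.7803. LR = 0.94/0.25 = 3.7600.
Prior odds = 4.7803/3.7600 = 1.2714, so P(H) = 1.2714/(1+1.2714) ≈ 0.56.

P(H) = 0.56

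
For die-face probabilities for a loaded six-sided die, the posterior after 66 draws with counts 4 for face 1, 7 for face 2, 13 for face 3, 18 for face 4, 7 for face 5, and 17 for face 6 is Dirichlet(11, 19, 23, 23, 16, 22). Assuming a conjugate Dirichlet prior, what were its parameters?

Dirichlet(7, 12, 10, 5, 9, 5)

For a Dirichlet(α) prior with multinomial counts c, the posterior is Dirichlet(α + c) componentwise.
Subtract each count from the matching posterior parameter: 11−4=7, 19−7=12, 23−13=10, 23−18=5, 16−7=9, 22−17=5.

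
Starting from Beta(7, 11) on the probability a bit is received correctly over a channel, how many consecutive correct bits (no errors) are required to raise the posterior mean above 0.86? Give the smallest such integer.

After k correct bits and 0 errors the posterior is Beta(7+k, 11), with mean (7+k)/(7+11+k).
Set (7+k)/(18+k) > 0.86 and solve: k > (0.86·18 − 7)/(1 − 0.86) = 60.571.
The smallest integer exceeding 60.571 is 61.

k = 61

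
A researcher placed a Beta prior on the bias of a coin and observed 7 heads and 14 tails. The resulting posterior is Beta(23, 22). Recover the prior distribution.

Beta(16, 8)

Beta is conjugate to the binomial likelihood: posterior = Beta(α+s, β+f).
So α = 23 − 7 = 16 and β = 22 − 14 = 8.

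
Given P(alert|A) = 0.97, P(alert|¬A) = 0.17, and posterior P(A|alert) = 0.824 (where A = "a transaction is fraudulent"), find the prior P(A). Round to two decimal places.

Bayes' rule in odds form gives O(A|E) = O(A)·[P(E|A)/P(E|¬A)], hence O(A) = O(A|E)/LR.
Posterior odds = 0.824/(1−0.824) = 4.6818. LR = 0.97/0.17 = 5.7059.
Prior odds = 4.6818/5.7059 = 0.8205, so P(A) = 0.8205/(1+0.8205) ≈ 0.45.

P(A) = 0.45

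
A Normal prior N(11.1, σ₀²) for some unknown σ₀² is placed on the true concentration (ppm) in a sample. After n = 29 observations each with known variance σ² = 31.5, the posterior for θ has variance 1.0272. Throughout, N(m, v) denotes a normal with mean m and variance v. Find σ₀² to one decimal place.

For the Normal–Normal model with known σ², precisions add: τ_n = τ₀ + n/σ².
So 1/σ₀² = 1/1.0272 − 29/31.5 = 0.973520 − 0.920635 = 0.052885.
Hence σ₀² = 1/0.052885 ≈ 18.9.

σ₀² = 18.9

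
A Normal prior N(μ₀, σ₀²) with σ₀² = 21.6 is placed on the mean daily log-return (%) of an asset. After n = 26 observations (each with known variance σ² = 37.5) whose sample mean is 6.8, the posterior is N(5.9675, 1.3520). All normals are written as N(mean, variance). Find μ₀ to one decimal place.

μ₀ = -6.5

The posterior mean is a precision-weighted average: μ_n = (τ₀μ₀ + τ_data·x̄)/(τ₀+τ_data), with τ₀=1/σ₀² and τ_data=n/σ².
Here τ₀ = 1/21.6 = 0.046296 and τ_data = 26/37.5 = 0.693333, so τ_n = 0.739629.
Rearranging for μ₀: μ₀ = (μ_n·τ_n − τ_data·x̄)/τ₀ = (5.9675·0.739629 − 0.693333·6.8) / 0.046296 = -0.300928/0.046296 ≈ -6.5.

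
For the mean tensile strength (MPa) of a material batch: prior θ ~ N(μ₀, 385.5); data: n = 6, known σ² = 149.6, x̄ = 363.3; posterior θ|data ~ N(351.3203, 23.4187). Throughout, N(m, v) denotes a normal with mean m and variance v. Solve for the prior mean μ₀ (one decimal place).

μ₀ = 166.1

The posterior mean is a precision-weighted average: μ_n = (τ₀μ₀ + τ_data·x̄)/(τ₀+τ_data), with τ₀=1/σ₀² and τ_data=n/σ².
Here τ₀ = 1/385.5 = 0.002594 and τ_data = 6/149.6 = 0.040107, so τ_n = 0.042701.
Rearranging for μ₀: μ₀ = (μ_n·τ_n − τ_data·x̄)/τ₀ = (351.3203·0.042701 − 0.040107·363.3) / 0.002594 = 0.430855/0.002594 ≈ 166.1.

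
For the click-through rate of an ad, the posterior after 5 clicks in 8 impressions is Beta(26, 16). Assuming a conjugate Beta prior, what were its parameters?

A Beta(α, β) prior with s successes and f failures in binomial data gives a Beta(α+s, β+f) posterior.
So α = 26 − 5 = 21 and β = 16 − 3 = 13.

Beta(21, 13)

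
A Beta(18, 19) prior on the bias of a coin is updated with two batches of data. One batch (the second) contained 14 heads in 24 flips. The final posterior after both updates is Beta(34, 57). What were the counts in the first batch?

Sequential conjugate updates are equivalent to a single update on the pooled data, so total successes = posterior α − prior α and total failures = posterior β − prior β.
Total across both batches: 34−18=16 heads, 57−19=38 tails.
Subtract the second batch: 16−14=2 heads and 38−10=28 tails.

2 heads and 28 tails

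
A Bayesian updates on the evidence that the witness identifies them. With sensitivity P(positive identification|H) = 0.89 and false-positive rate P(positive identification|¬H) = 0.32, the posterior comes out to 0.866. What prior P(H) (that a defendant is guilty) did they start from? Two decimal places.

In odds form, posterior odds = prior odds × likelihood ratio, so prior odds = posterior odds ÷ LR.
Posterior odds = 0.866/(1−0.866) = 6.4627. LR = 0.89/0.32 = 2.7812.
Prior odds = 6.4627/2.7812 = 2.3237, so P(H) = 2.3237/(1+2.3237) ≈ 0.70.

P(H) = 0.70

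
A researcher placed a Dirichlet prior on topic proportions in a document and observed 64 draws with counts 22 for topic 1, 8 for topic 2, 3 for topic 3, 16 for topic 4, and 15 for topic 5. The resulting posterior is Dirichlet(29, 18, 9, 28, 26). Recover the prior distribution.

For a Dirichlet(α) prior with multinomial counts c, the posterior is Dirichlet(α + c) componentwise.
Subtract each count from the matching posterior parameter: 29−22=7, 18−8=10, 9−3=6, 28−16=12, 26−15=11.

Dirichlet(7, 10, 6, 12, 11)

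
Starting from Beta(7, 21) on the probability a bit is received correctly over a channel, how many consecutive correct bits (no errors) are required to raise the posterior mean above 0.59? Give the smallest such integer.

After k correct bits and 0 errors the posterior is Beta(7+k, 21), with mean (7+k)/(7+21+k).
Set (7+k)/(28+k) > 0.59 and solve: k > (0.59·28 − 7)/(1 − 0.59) = 23.220.
The smallest integer exceeding 23.220 is 24.

k = 24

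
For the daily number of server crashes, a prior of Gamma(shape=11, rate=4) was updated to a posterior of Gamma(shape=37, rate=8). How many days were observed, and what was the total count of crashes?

n = 4 days with total 26 crashes

Gamma–Poisson conjugacy: posterior shape = α + Σxᵢ, posterior rate = β + n.
Matching: Σxᵢ = 37 − 11 = 26 and n = 8 − 4 = 4.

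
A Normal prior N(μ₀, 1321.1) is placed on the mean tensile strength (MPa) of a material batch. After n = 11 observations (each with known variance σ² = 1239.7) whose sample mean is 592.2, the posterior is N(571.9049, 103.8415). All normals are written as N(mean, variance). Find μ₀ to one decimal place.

The posterior mean is a precision-weighted average: μ_n = (τ₀μ₀ + τ_data·x̄)/(τ₀+τ_data), with τ₀=1/σ₀² and τ_data=n/σ².
Here τ₀ = 1/1321.1 = 0.000757 and τ_data = 11/1239.7 = 0.008873, so τ_n = 0.009630.
Rearranging for μ₀: μ₀ = (μ_n·τ_n − τ_data·x̄)/τ₀ = (571.9049·0.009630 − 0.008873·592.2) / 0.000757 = 0.252854/0.000757 ≈ 334.0.

μ₀ = 334.0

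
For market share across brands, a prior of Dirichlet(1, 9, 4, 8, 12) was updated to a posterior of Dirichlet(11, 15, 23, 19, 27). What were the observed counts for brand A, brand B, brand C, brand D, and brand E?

For a Dirichlet(α) prior with multinomial counts c, the posterior is Dirichlet(α + c) componentwise.
Counts are posterior − prior componentwise: 11−1=10, 15−9=6, 23−4=19, 19−8=11, 27−12=15.

counts (10, 6, 19, 11, 15)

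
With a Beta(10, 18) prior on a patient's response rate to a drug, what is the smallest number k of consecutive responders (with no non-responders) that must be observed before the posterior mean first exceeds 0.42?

k = 4

After k responders and 0 non-responders the posterior is Beta(10+k, 18), with mean (10+k)/(10+18+k).
Set (10+k)/(28+k) > 0.42 and solve: k > (0.42·28 − 10)/(1 − 0.42) = 3.034.
The smallest integer exceeding 3.034 is 4, and checking k=4: (14)/(32) = 0.4375 > 0.42.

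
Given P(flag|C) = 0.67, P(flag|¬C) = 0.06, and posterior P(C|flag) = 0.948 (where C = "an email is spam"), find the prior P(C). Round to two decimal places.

P(C) = 0.62

Bayes' rule in odds form gives O(C|E) = O(C)·[P(E|C)/P(E|¬C)], hence O(C) = O(C|E)/LR.
Posterior odds = 0.948/(1−0.948) = 18.2308. LR = 0.67/0.06 = 11.1667.
Prior odds = 18.2308/11.1667 = 1.6326, so P(C) = 1.6326/(1+1.6326) ≈ 0.62.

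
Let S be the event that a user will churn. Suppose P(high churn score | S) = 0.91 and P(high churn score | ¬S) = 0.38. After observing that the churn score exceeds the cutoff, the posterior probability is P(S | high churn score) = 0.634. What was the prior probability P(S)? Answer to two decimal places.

In odds form, posterior odds = prior odds × likelihood ratio, so prior odds = posterior odds ÷ LR.
Posterior odds = 0.634/(1−0.634) = 1.7322. LR = 0.91/0.38 = 2.3947.
Prior odds = 1.7322/2.3947 = 0.7233, so P(S) = 0.7233/(1+0.7233) ≈ 0.42.

P(S) = 0.42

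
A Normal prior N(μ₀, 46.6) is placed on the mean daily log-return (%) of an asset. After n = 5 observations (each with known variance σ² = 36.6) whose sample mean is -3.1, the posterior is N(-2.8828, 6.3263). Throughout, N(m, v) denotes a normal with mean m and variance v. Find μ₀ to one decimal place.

With known observation variance, the Normal–Normal posterior has precision τ_n = τ₀ + n/σ² and mean μ_n = (τ₀μ₀ + (n/σ²)x̄)/τ_n.
Here τ₀ = 1/46.6 = 0.021459 and τ_data = 5/36.6 = 0.136612, so τ_n = 0.158071.
Rearranging for μ₀: μ₀ = (μ_n·τ_n − τ_data·x̄)/τ₀ = (-2.8828·0.158071 − 0.136612·-3.1) / 0.021459 = -0.032190/0.021459 ≈ -1.5.

μ₀ = -1.5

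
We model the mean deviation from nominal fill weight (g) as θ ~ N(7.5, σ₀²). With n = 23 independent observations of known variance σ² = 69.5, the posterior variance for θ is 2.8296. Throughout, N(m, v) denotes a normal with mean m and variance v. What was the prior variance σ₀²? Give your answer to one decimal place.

For the Normal–Normal model with known σ², precisions add: τ_n = τ₀ + n/σ².
So 1/σ₀² = 1/2.8296 − 23/69.5 = 0.353407 − 0.330935 = 0.022472.
Hence σ₀² = 1/0.022472 ≈ 44.5.

σ₀² = 44.5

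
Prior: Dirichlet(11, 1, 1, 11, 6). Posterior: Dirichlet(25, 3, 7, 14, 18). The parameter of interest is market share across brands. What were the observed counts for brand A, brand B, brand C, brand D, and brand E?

counts (14, 2, 6, 3, 12)

For a Dirichlet(α) prior with multinomial counts c, the posterior is Dirichlet(α + c) componentwise.
Counts are posterior − prior componentwise: 25−11=14, 3−1=2, 7−1=6, 14−11=3, 18−6=12.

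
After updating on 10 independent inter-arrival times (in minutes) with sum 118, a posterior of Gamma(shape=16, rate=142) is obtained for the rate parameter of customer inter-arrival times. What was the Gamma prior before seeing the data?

Gamma–exponential conjugacy: posterior shape = α + n, posterior rate = β + Σtᵢ.
So α = 16 − 10 = 6 and β = 142 − 118 = 24.

Gamma(shape=6, rate=24)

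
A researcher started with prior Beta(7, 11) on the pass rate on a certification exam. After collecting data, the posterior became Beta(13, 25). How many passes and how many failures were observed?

6 passes and 14 failures

A Beta(a, b) prior with s successes and f failures in binomial data gives a Beta(a+s, b+f) posterior.
So s = 13 − 7 = 6 and f = 25 − 11 = 14.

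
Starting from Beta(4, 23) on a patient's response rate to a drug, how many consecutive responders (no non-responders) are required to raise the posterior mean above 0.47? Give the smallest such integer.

k = 17

After k responders and 0 non-responders the posterior is Beta(4+k, 23), with mean (4+k)/(4+23+k).
Set (4+k)/(27+k) > 0.47 and solve: k > (0.47·27 − 4)/(1 − 0.47) = 16.396.
The smallest integer exceeding 16.396 is 17.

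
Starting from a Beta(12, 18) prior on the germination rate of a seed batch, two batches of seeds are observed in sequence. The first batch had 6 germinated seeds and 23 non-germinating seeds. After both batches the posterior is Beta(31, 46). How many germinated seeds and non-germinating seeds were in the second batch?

13 germinated seeds and 5 non-germinating seeds

Sequential conjugate updates are equivalent to a single update on the pooled data, so total successes = posterior α − prior α and total failures = posterior β − prior β.
Total across both batches: 31−12=19 germinated seeds, 46−18=28 non-germinating seeds.
Subtract the first batch: 19−6=13 germinated seeds and 28−23=5 non-germinating seeds.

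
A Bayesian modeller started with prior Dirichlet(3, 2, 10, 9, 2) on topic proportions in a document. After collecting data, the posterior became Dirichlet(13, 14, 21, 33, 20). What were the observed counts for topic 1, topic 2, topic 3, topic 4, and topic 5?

For a Dirichlet(α) prior with multinomial counts c, the posterior is Dirichlet(α + c) componentwise.
Counts are posterior − prior componentwise: 13−3=10, 14−2=12, 21−10=11, 33−9=24, 20−2=18.

counts (10, 12, 11, 24, 18)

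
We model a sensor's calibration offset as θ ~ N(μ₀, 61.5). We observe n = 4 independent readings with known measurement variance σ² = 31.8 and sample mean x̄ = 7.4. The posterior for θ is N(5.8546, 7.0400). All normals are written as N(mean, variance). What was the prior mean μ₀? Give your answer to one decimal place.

μ₀ = -6.1

The posterior mean is a precision-weighted average: μ_n = (τ₀μ₀ + τ_data·x̄)/(τ₀+τ_data), with τ₀=1/σ₀² and τ_data=n/σ².
Here τ₀ = 1/61.5 = 0.016260 and τ_data = 4/31.8 = 0.125786, so τ_n = 0.142046.
Rearranging for μ₀: μ₀ = (μ_n·τ_n − τ_data·x̄)/τ₀ = (5.8546·0.142046 − 0.125786·7.4) / 0.016260 = -0.099194/0.016260 ≈ -6.1.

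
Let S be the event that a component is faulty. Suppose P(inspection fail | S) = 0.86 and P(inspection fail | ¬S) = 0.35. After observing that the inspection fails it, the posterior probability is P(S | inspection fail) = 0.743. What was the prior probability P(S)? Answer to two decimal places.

P(S) = 0.54

In odds form, posterior odds = prior odds × likelihood ratio, so prior odds = posterior odds ÷ LR.
Posterior odds = 0.743/(1−0.743) = 2.8911. LR = 0.86/0.35 = 2.4571.
Prior odds = 2.8911/2.4571 = 1.1766, so P(S) = 1.1766/(1+1.1766) ≈ 0.54.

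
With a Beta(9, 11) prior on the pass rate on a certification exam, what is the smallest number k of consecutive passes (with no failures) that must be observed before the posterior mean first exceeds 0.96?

After k passes and 0 failures the posterior is Beta(9+k, 11), with mean (9+k)/(9+11+k).
Set (9+k)/(20+k) > 0.96 and solve: k > (0.96·20 − 9)/(1 − 0.96) = 255.000.
The smallest integer exceeding 255.000 is 256.

k = 256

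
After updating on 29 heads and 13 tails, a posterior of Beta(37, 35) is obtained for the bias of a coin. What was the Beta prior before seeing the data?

A Beta(α, β) prior with s successes and f failures in binomial data gives a Beta(α+s, β+f) posterior.
Subtract the data counts: 37−29=8, 35−13=22.

Beta(8, 22)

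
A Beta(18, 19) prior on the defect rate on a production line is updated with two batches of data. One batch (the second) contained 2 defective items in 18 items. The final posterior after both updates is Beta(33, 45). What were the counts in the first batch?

13 defective items and 10 good items

Because Beta–binomial updating is additive in the counts, the combined data contributed (α_post−α_prior, β_post−β_prior) successes and failures.
Total across both batches: 33−18=15 defective items, 45−19=26 good items.
Subtract the second batch: 15−2=13 defective items and 26−16=10 good items.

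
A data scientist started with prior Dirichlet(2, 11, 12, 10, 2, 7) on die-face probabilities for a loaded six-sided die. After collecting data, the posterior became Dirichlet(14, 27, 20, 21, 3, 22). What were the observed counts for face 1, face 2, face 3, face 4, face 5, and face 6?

For a Dirichlet(α) prior with multinomial counts c, the posterior is Dirichlet(α + c) componentwise.
Counts are posterior − prior componentwise: 14−2=12, 27−11=16, 20−12=8, 21−10=11, 3−2=1, 22−7=15.

counts (12, 16, 8, 11, 1, 15)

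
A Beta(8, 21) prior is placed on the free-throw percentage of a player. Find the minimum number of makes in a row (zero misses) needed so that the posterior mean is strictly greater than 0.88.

k = 147

After k makes and 0 misses the posterior is Beta(8+k, 21), with mean (8+k)/(8+21+k).
Set (8+k)/(29+k) > 0.88 and solve: k > (0.88·29 − 8)/(1 − 0.88) = 146.000.
The smallest integer exceeding 146.000 is 147.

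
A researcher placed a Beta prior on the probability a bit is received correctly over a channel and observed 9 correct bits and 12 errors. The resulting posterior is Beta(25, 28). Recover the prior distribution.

Beta(16, 16)

Beta is conjugate to the binomial likelihood: posterior = Beta(α+s, β+f).
Subtract the data counts: 25−9=16, 28−12=16.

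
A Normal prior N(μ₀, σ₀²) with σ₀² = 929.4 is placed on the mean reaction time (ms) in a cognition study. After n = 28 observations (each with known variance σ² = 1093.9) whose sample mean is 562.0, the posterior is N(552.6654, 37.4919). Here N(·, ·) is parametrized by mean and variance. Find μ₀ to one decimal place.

μ₀ = 330.6

The posterior mean is a precision-weighted average: μ_n = (τ₀μ₀ + τ_data·x̄)/(τ₀+τ_data), with τ₀=1/σ₀² and τ_data=n/σ².
Here τ₀ = 1/929.4 = 0.001076 and τ_data = 28/1093.9 = 0.025596, so τ_n = 0.026672.
Rearranging for μ₀: μ₀ = (μ_n·τ_n − τ_data·x̄)/τ₀ = (552.6654·0.026672 − 0.025596·562.0) / 0.001076 = 0.355740/0.001076 ≈ 330.6.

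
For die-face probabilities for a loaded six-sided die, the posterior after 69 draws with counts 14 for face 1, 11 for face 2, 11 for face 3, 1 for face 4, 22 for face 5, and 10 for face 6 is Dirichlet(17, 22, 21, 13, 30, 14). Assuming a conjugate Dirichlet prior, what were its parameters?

For a Dirichlet(α) prior with multinomial counts c, the posterior is Dirichlet(α + c) componentwise.
Subtract each count from the matching posterior parameter: 17−14=3, 22−11=11, 21−11=10, 13−1=12, 30−22=8, 14−10=4.

Dirichlet(3, 11, 10, 12, 8, 4)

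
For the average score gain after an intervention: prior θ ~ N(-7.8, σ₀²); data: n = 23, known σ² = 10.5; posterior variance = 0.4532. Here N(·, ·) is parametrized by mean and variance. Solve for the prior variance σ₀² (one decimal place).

σ₀² = 62.3

For the Normal–Normal model with known σ², precisions add: τ_n = τ₀ + n/σ².
So 1/σ₀² = 1/0.4532 − 23/10.5 = 2.206531 − 2.190476 = 0.016055.
Hence σ₀² = 1/0.016055 ≈ 62.3.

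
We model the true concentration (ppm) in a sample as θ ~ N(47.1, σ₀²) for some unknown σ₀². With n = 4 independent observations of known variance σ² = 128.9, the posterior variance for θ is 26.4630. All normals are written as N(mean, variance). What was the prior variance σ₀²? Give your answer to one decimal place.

Posterior precision equals prior precision plus data precision: 1/σ_n² = 1/σ₀² + n/σ².
So 1/σ₀² = 1/26.4630 − 4/128.9 = 0.037789 − 0.031032 = 0.006757.
Hence σ₀² = 1/0.006757 ≈ 148.0.

σ₀² = 148.0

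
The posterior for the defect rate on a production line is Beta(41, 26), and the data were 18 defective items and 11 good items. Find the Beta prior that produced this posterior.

Beta(23, 15)

Under Beta–binomial conjugacy the posterior parameters are (a+s, b+f).
So a = 41 − 18 = 23 and b = 26 − 11 = 15.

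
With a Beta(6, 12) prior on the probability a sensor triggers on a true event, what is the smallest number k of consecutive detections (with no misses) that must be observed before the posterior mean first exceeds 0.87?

After k detections and 0 misses the posterior is Beta(6+k, 12), with mean (6+k)/(6+12+k).
Set (6+k)/(18+k) > 0.87 and solve: k > (0.87·18 − 6)/(1 − 0.87) = 74.308.
The smallest integer exceeding 74.308 is 75.

k = 75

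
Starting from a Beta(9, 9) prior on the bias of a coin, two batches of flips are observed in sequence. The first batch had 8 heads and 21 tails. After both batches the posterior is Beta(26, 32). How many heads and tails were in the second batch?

Sequential conjugate updates are equivalent to a single update on the pooled data, so total successes = posterior α − prior α and total failures = posterior β − prior β.
Total across both batches: 26−9=17 heads, 32−9=23 tails.
Subtract the first batch: 17−8=9 heads and 23−21=2 tails.

9 heads and 2 tails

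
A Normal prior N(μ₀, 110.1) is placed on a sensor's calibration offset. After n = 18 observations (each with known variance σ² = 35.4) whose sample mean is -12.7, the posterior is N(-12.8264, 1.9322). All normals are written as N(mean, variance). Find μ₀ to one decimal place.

μ₀ = -19.9

The posterior mean is a precision-weighted average: μ_n = (τ₀μ₀ + τ_data·x̄)/(τ₀+τ_data), with τ₀=1/σ₀² and τ_data=n/σ².
Here τ₀ = 1/110.1 = 0.009083 and τ_data = 18/35.4 = 0.508475, so τ_n = 0.517558.
Rearranging for μ₀: μ₀ = (μ_n·τ_n − τ_data·x̄)/τ₀ = (-12.8264·0.517558 − 0.508475·-12.7) / 0.009083 = -0.180773/0.009083 ≈ -19.9.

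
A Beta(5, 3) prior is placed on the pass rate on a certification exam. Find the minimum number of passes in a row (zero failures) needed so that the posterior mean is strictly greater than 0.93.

After k passes and 0 failures the posterior is Beta(5+k, 3), with mean (5+k)/(5+3+k).
Set (5+k)/(8+k) > 0.93 and solve: k > (0.93·8 − 5)/(1 − 0.93) = 34.857.
The smallest integer exceeding 34.857 is 35, and checking k=35: (40)/(43) = 0.9302 > 0.93.

k = 35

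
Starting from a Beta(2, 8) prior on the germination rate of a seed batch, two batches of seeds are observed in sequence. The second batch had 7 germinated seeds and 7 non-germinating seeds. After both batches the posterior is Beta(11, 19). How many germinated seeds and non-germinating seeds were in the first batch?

Because Beta–binomial updating is additive in the counts, the combined data contributed (α_post−α_prior, β_post−β_prior) successes and failures.
Total across both batches: 11−2=9 germinated seeds, 19−8=11 non-germinating seeds.
Subtract the second batch: 9−7=2 germinated seeds and 11−7=4 non-germinating seeds.

2 germinated seeds and 4 non-germinating seeds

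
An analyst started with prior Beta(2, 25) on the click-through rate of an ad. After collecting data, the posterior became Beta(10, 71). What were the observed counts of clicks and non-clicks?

Under Beta–binomial conjugacy the posterior parameters are (a+s, b+f).
So s = 10 − 2 = 8 and f = 71 − 25 = 46.

8 clicks and 46 non-clicks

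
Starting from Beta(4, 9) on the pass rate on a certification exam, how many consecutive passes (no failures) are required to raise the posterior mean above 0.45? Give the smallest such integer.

k = 4

After k passes and 0 failures the posterior is Beta(4+k, 9), with mean (4+k)/(4+9+k).
Set (4+k)/(13+k) > 0.45 and solve: k > (0.45·13 − 4)/(1 − 0.45) = 3.364.
The smallest integer exceeding 3.364 is 4.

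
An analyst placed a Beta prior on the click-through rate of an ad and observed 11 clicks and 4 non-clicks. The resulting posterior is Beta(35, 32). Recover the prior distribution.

Under Beta–binomial conjugacy the posterior parameters are (a+s, b+f).
Subtract the data counts: 35−11=24, 32−4=28.

Beta(24, 28)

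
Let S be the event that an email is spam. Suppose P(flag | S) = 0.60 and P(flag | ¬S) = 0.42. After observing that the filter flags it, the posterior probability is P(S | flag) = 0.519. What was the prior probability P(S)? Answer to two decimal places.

P(S) = 0.43

Bayes' rule in odds form gives O(S|E) = O(S)·[P(E|S)/P(E|¬S)], hence O(S) = O(S|E)/LR.
Posterior odds = 0.519/(1−0.519) = 1.0790. LR = 0.60/0.42 = 1.4286.
Prior odds = 1.0790/1.4286 = 0.7553, so P(S) = 0.7553/(1+0.7553) ≈ 0.43.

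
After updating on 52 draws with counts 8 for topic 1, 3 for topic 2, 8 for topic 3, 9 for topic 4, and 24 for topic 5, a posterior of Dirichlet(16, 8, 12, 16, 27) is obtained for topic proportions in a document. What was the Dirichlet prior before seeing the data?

Dirichlet(8, 5, 4, 7, 3)

For a Dirichlet(α) prior with multinomial counts c, the posterior is Dirichlet(α + c) componentwise.
Subtract each count from the matching posterior parameter: 16−8=8, 8−3=5, 12−8=4, 16−9=7, 27−24=3.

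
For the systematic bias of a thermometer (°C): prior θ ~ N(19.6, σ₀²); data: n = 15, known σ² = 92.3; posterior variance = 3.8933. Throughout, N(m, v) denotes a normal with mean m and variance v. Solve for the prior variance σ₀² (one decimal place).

σ₀² = 10.6

For the Normal–Normal model with known σ², precisions add: τ_n = τ₀ + n/σ².
So 1/σ₀² = 1/3.8933 − 15/92.3 = 0.256852 − 0.162514 = 0.094338.
Hence σ₀² = 1/0.094338 ≈ 10.6.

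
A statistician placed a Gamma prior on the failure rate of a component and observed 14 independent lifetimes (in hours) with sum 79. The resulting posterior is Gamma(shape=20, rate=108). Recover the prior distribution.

Gamma(shape=6, rate=29)

Gamma–exponential conjugacy: posterior shape = α + n, posterior rate = β + Σtᵢ.
So α = 20 − 14 = 6 and β = 108 − 79 = 29.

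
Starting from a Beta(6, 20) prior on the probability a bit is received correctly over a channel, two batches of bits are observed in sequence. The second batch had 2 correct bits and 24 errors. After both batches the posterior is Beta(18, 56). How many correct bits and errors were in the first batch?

10 correct bits and 12 errors

Sequential conjugate updates are equivalent to a single update on the pooled data, so total successes = posterior α − prior α and total failures = posterior β − prior β.
Total across both batches: 18−6=12 correct bits, 56−20=36 errors.
Subtract the second batch: 12−2=10 correct bits and 36−24=12 errors.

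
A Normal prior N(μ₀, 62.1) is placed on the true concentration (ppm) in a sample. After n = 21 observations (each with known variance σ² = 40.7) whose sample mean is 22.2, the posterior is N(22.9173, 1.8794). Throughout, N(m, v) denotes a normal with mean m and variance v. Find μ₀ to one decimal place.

The posterior mean is a precision-weighted average: μ_n = (τ₀μ₀ + τ_data·x̄)/(τ₀+τ_data), with τ₀=1/σ₀² and τ_data=n/σ².
Here τ₀ = 1/62.1 = 0.016103 and τ_data = 21/40.7 = 0.515971, so τ_n = 0.532074.
Rearranging for μ₀: μ₀ = (μ_n·τ_n − τ_data·x̄)/τ₀ = (22.9173·0.532074 − 0.515971·22.2) / 0.016103 = 0.739143/0.016103 ≈ 45.9.

μ₀ = 45.9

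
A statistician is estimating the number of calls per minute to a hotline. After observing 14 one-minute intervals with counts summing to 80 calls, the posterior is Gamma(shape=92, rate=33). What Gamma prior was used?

Gamma(shape=12, rate=19)

A Gamma(α, β) prior (rate parametrization) on a Poisson rate with n observations summing to S gives posterior Gamma(α+S, β+n).
So α = 92 − 80 = 12 and β = 33 − 14 = 19.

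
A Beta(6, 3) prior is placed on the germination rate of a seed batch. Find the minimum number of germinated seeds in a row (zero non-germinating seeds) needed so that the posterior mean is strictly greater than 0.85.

k = 12

After k germinated seeds and 0 non-germinating seeds the posterior is Beta(6+k, 3), with mean (6+k)/(6+3+k).
Set (6+k)/(9+k) > 0.85 and solve: k > (0.85·9 − 6)/(1 − 0.85) = 11.000.
The smallest integer exceeding 11.000 is 12, and checking k=12: (18)/(21) = 0.8571 > 0.85.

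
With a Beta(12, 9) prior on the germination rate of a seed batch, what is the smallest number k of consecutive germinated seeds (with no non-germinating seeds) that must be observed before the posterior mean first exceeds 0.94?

k = 130

After k germinated seeds and 0 non-germinating seeds the posterior is Beta(12+k, 9), with mean (12+k)/(12+9+k).
Set (12+k)/(21+k) > 0.94 and solve: k > (0.94·21 − 12)/(1 − 0.94) = 129.000.
The smallest integer exceeding 129.000 is 130.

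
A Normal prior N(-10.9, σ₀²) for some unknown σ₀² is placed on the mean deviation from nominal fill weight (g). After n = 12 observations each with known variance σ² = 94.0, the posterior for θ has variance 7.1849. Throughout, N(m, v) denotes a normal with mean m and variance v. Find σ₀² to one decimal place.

σ₀² = 86.8

Posterior precision equals prior precision plus data precision: 1/σ_n² = 1/σ₀² + n/σ².
So 1/σ₀² = 1/7.1849 − 12/94.0 = 0.139181 − 0.127660 = 0.011521.
Hence σ₀² = 1/0.011521 ≈ 86.8.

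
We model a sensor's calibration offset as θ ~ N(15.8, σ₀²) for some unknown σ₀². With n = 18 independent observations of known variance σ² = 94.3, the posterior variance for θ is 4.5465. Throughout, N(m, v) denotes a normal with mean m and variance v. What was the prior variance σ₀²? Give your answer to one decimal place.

For the Normal–Normal model with known σ², precisions add: τ_n = τ₀ + n/σ².
So 1/σ₀² = 1/4.5465 − 18/94.3 = 0.219949 − 0.190880 = 0.029069.
Hence σ₀² = 1/0.029069 ≈ 34.4.

σ₀² = 34.4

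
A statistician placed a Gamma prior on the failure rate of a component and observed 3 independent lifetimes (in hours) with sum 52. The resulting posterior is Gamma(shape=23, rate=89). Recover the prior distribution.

Gamma(shape=20, rate=37)

For an exponential likelihood with a Gamma(α, β) prior on the rate, n observations with total T give posterior Gamma(α+n, β+T).
So α = 23 − 3 = 20 and β = 89 − 52 = 37.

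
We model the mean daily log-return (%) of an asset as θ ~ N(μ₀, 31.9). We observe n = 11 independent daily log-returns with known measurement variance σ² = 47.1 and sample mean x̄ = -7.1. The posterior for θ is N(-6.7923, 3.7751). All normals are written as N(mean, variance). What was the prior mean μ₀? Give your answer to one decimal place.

μ₀ = -4.5

With known observation variance, the Normal–Normal posterior has precision τ_n = τ₀ + n/σ² and mean μ_n = (τ₀μ₀ + (n/σ²)x̄)/τ_n.
Here τ₀ = 1/31.9 = 0.031348 and τ_data = 11/47.1 = 0.233546, so τ_n = 0.264894.
Rearranging for μ₀: μ₀ = (μ_n·τ_n − τ_data·x̄)/τ₀ = (-6.7923·0.264894 − 0.233546·-7.1) / 0.031348 = -0.141063/0.031348 ≈ -4.5.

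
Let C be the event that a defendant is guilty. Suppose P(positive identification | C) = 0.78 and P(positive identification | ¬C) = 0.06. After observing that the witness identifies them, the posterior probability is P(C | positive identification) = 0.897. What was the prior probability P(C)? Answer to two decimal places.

Bayes' rule in odds form gives O(C|E) = O(C)·[P(E|C)/P(E|¬C)], hence O(C) = O(C|E)/LR.
Posterior odds = 0.897/(1−0.897) = 8.7087. LR = 0.78/0.06 = 13.0000.
Prior odds = 8.7087/13.0000 = 0.6699, so P(C) = 0.6699/(1+0.6699) ≈ 0.40.

P(C) = 0.40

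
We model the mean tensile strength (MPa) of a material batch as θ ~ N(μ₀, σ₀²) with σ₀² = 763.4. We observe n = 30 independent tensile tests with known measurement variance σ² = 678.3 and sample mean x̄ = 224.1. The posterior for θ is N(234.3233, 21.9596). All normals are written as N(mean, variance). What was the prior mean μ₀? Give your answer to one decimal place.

μ₀ = 579.5

The posterior mean is a precision-weighted average: μ_n = (τ₀μ₀ + τ_data·x̄)/(τ₀+τ_data), with τ₀=1/σ₀² and τ_data=n/σ².
Here τ₀ = 1/763.4 = 0.001310 and τ_data = 30/678.3 = 0.044228, so τ_n = 0.045538.
Rearranging for μ₀: μ₀ = (μ_n·τ_n − τ_data·x̄)/τ₀ = (234.3233·0.045538 − 0.044228·224.1) / 0.001310 = 0.759120/0.001310 ≈ 579.5.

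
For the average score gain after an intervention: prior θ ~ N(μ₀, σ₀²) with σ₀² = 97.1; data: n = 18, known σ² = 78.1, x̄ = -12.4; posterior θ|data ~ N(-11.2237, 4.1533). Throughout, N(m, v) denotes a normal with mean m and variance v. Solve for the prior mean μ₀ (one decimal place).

μ₀ = 15.1

With known observation variance, the Normal–Normal posterior has precision τ_n = τ₀ + n/σ² and mean μ_n = (τ₀μ₀ + (n/σ²)x̄)/τ_n.
Here τ₀ = 1/97.1 = 0.010299 and τ_data = 18/78.1 = 0.230474, so τ_n = 0.240773.
Rearranging for μ₀: μ₀ = (μ_n·τ_n − τ_data·x̄)/τ₀ = (-11.2237·0.240773 − 0.230474·-12.4) / 0.010299 = 0.155514/0.010299 ≈ 15.1.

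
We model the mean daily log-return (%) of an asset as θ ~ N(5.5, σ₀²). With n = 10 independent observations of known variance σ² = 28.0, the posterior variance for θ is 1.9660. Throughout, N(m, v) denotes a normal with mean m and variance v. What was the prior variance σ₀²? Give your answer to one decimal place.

σ₀² = 6.6

For the Normal–Normal model with known σ², precisions add: τ_n = τ₀ + n/σ².
So 1/σ₀² = 1/1.9660 − 10/28.0 = 0.508647 − 0.357143 = 0.151504.
Hence σ₀² = 1/0.151504 ≈ 6.6.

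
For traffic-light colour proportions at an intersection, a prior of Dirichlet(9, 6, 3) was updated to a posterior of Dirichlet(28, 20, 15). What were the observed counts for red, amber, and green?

counts (19, 14, 12)

For a Dirichlet(α) prior with multinomial counts c, the posterior is Dirichlet(α + c) componentwise.
Counts are posterior − prior componentwise: 28−9=19, 20−6=14, 15−3=12.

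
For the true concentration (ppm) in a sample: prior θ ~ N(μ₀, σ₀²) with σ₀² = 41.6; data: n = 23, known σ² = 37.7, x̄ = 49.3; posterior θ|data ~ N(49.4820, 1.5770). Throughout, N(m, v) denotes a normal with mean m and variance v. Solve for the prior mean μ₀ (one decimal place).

μ₀ = 54.1

With known observation variance, the Normal–Normal posterior has precision τ_n = τ₀ + n/σ² and mean μ_n = (τ₀μ₀ + (n/σ²)x̄)/τ_n.
Here τ₀ = 1/41.6 = 0.024038 and τ_data = 23/37.7 = 0.610080, so τ_n = 0.634118.
Rearranging for μ₀: μ₀ = (μ_n·τ_n − τ_data·x̄)/τ₀ = (49.4820·0.634118 − 0.610080·49.3) / 0.024038 = 1.300483/0.024038 ≈ 54.1.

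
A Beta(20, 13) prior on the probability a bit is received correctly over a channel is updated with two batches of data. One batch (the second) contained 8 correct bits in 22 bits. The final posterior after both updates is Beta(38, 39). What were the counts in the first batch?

10 correct bits and 12 errors

Sequential conjugate updates are equivalent to a single update on the pooled data, so total successes = posterior α − prior α and total failures = posterior β − prior β.
Total across both batches: 38−20=18 correct bits, 39−13=26 errors.
Subtract the second batch: 18−8=10 correct bits and 26−14=12 errors.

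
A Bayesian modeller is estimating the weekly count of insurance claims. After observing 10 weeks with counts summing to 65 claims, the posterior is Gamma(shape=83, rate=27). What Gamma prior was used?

Gamma(shape=18, rate=17)

Gamma–Poisson conjugacy: posterior shape = α + Σxᵢ, posterior rate = β + n.
So α = 83 − 65 = 18 and β = 27 − 10 = 17.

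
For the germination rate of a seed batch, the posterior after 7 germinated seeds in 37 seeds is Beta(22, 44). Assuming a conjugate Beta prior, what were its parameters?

Beta(15, 14)

Under Beta–binomial conjugacy the posterior parameters are (a+s, b+f).
Subtract the data counts: 22−7=15, 44−30=14.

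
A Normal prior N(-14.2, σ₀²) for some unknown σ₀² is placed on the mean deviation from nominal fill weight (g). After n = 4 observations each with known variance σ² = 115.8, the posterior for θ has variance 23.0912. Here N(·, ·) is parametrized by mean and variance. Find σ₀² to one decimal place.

σ₀² = 114.1

For the Normal–Normal model with known σ², precisions add: τ_n = τ₀ + n/σ².
So 1/σ₀² = 1/23.0912 − 4/115.8 = 0.043307 − 0.034542 = 0.008765.
Hence σ₀² = 1/0.008765 ≈ 114.1.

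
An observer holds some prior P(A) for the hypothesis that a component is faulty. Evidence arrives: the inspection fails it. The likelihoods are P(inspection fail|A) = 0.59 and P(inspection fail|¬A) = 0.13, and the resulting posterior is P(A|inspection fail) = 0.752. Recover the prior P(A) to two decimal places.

P(A) = 0.40

Bayes' rule in odds form gives O(A|E) = O(A)·[P(E|A)/P(E|¬A)], hence O(A) = O(A|E)/LR.
Posterior odds = 0.752/(1−0.752) = 3.0323. LR = 0.59/0.13 = 4.5385.
Prior odds = 3.0323/4.5385 = 0.6681, so P(A) = 0.6681/(1+0.6681) ≈ 0.40.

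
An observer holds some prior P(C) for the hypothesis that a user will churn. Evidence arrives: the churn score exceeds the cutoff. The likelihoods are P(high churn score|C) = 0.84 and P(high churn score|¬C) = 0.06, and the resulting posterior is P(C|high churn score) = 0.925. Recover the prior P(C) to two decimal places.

P(C) = 0.47

In odds form, posterior odds = prior odds × likelihood ratio, so prior odds = posterior odds ÷ LR.
Posterior odds = 0.925/(1−0.925) = 12.3333. LR = 0.84/0.06 = 14.0000.
Prior odds = 12.3333/14.0000 = 0.8810, so P(C) = 0.8810/(1+0.8810) ≈ 0.47.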